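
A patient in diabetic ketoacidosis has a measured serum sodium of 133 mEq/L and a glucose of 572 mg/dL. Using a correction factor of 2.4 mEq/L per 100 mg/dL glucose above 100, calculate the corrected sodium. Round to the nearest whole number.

Corrected Na = measured Na + 2.4 · (glucose − 100)/100
= 133 + 2.4 · (572 − 100)/100
= 133 + 11.3
= 144.3 mEq/L

144 mEq/L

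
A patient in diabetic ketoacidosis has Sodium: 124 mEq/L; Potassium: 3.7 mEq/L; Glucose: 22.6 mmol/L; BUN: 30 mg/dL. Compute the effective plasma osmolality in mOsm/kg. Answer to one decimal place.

270.6 mOsm/kg

Effective osmolality excludes urea (freely permeant across cell membranes):
2·Na + glucose
= 2·124 + 22.6
= 248 + 22.6
= 270.6 mOsm/kg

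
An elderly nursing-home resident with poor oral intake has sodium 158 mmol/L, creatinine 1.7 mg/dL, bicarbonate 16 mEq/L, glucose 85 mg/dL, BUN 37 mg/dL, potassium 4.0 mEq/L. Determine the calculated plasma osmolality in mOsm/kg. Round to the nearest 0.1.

Calculated osmolality = 2·Na + glucose/18 + BUN/2.8
= 2·158 + 85/18 + 37/2.8
= 316 + 4.72 + 13.21
= 333.93 mOsm/kg

333.9 mOsm/kg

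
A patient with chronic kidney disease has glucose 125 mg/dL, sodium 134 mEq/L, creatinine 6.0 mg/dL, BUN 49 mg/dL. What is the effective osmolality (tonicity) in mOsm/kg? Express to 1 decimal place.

274.9 mOsm/kg

Effective osmolality excludes urea (freely permeant across cell membranes):
2·Na + glucose/18
= 2·134 + 125/18
= 268 + 6.94
= 274.94 mOsm/kg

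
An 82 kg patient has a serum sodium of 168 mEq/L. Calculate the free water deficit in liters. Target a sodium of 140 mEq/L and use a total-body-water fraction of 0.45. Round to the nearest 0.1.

7.4 L

TBW = 0.45 · 82 = 36.9 L
Free water deficit = TBW · (Na/140 − 1)
= 36.9 · (168/140 − 1)
= 36.9 · 0.2
= 7.38 L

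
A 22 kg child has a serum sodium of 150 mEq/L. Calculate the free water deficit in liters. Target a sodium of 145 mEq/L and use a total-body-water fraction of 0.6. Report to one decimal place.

0.5 L

TBW = 0.6 · 22 = 13.2 L
Free water deficit = TBW · (Na/145 − 1)
= 13.2 · (150/145 − 1)
= 13.2 · 0.0345
= 0.46 L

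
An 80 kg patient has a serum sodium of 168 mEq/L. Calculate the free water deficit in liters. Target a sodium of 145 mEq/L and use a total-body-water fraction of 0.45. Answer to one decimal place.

TBW = 0.45 · 80 = 36 L
Free water deficit = TBW · (Na/145 − 1)
= 36 · (168/145 − 1)
= 36 · 0.1586
= 5.71 L

5.7 L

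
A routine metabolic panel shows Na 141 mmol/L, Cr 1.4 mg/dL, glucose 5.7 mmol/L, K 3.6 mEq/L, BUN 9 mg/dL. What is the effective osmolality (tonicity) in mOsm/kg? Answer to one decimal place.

Effective osmolality excludes urea (freely permeant across cell membranes):
2·Na + glucose
= 2·141 + 5.7
= 282 + 5.7
= 287.7 mOsm/kg

287.7 mOsm/kg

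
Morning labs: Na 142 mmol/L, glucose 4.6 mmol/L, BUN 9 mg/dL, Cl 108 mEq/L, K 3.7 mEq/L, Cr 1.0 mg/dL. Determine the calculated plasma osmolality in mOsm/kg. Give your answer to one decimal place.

291.8 mOsm/kg

Calculated osmolality = 2·Na + glucose + BUN/2.8
= 2·142 + 4.6 + 9/2.8
= 284 + 4.60 + 3.21
= 291.81 mOsm/kg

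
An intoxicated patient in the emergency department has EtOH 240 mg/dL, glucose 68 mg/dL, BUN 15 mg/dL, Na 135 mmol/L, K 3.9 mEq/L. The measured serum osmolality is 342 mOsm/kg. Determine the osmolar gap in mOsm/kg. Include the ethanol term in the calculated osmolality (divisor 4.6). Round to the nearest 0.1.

Calculated osmolality = 2·Na + glucose/18 + BUN/2.8 + ethanol/4.6
= 2·135 + 68/18 + 15/2.8 + 240/4.6
= 270 + 3.78 + 5.36 + 52.17
= 331.31 mOsm/kg ≈ 331.3 mOsm/kg
Osmolar gap = measured − calculated = 342 − 331.3 = 10.7 mOsm/kg

10.7 mOsm/kg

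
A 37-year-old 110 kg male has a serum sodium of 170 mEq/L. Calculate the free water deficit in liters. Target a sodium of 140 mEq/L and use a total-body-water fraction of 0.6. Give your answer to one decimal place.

14.1 L

TBW = 0.6 · 110 = 66 L
Free water deficit = TBW · (Na/140 − 1)
= 66 · (170/140 − 1)
= 66 · 0.2143
= 14.14 L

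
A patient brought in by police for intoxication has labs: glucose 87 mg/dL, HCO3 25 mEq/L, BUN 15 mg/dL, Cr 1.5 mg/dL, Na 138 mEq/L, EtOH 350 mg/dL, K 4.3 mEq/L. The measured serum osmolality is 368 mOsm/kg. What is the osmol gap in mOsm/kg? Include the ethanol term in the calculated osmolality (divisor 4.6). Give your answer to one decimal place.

5.7 mOsm/kg

Calculated osmolality = 2·Na + glucose/18 + BUN/2.8 + ethanol/4.6
= 2·138 + 87/18 + 15/2.8 + 350/4.6
= 276 + 4.83 + 5.36 + 76.09
= 362.28 mOsm/kg ≈ 362.3 mOsm/kg
Osmolar gap = measured − calculated = 368 − 362.3 = 5.7 mOsm/kg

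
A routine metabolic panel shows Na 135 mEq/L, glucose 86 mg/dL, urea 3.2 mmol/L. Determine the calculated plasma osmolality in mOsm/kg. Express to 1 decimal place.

Calculated osmolality = 2·Na + glucose/18 + urea
= 2·135 + 86/18 + 3.2
= 270 + 4.78 + 3.20
= 277.98 mOsm/kg

278.0 mOsm/kg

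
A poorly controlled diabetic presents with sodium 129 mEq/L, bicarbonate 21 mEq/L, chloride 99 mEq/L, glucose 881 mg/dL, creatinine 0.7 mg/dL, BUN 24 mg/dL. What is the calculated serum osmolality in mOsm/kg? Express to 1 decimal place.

315.5 mOsm/kg

Calculated osmolality = 2·Na + glucose/18 + BUN/2.8
= 2·129 + 881/18 + 24/2.8
= 258 + 48.94 + 8.57
= 315.51 mOsm/kg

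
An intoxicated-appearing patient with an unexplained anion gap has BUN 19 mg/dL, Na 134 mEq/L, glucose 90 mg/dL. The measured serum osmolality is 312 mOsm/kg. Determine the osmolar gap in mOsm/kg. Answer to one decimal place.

32.2 mOsm/kg

Calculated osmolality = 2·Na + glucose/18 + BUN/2.8
= 2·134 + 90/18 + 19/2.8
= 268 + 5 + 6.79
= 279.79 mOsm/kg ≈ 279.8 mOsm/kg
Osmolar gap = measured − calculated = 312 − 279.8 = 32.2 mOsm/kg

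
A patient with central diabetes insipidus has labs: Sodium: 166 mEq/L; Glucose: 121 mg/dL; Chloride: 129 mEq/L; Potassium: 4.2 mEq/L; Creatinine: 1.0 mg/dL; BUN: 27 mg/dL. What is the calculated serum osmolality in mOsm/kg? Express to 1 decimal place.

348.4 mOsm/kg

Calculated osmolality = 2·Na + glucose/18 + BUN/2.8
= 2·166 + 121/18 + 27/2.8
= 332 + 6.72 + 9.64
= 348.36 mOsm/kg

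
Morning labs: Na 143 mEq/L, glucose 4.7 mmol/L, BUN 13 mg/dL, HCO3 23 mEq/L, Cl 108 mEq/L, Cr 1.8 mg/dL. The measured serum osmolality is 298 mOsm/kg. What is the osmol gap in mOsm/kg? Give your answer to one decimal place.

2.7 mOsm/kg

Calculated osmolality = 2·Na + glucose + BUN/2.8
= 2·143 + 4.7 + 13/2.8
= 286 + 4.70 + 4.64
= 295.34 mOsm/kg ≈ 295.3 mOsm/kg
Osmolar gap = measured − calculated = 298 − 295.3 = 2.7 mOsm/kg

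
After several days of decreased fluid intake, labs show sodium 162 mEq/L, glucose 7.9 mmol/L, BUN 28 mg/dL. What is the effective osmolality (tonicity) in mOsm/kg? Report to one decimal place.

Effective osmolality excludes urea (freely permeant across cell membranes):
2·Na + glucose
= 2·162 + 7.9
= 324 + 7.9
= 331.9 mOsm/kg

331.9 mOsm/kg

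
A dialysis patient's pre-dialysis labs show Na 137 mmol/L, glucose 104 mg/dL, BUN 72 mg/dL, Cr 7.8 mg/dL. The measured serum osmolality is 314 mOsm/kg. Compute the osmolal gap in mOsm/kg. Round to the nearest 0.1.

8.5 mOsm/kg

Calculated osmolality = 2·Na + glucose/18 + BUN/2.8
= 2·137 + 104/18 + 72/2.8
= 274 + 5.78 + 25.71
= 305.49 mOsm/kg ≈ 305.5 mOsm/kg
Osmolar gap = measured − calculated = 314 − 305.5 = 8.5 mOsm/kg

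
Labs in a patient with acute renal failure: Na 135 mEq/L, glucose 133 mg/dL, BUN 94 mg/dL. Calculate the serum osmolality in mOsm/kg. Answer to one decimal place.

311.0 mOsm/kg

Calculated osmolality = 2·Na + glucose/18 + BUN/2.8
= 2·135 + 133/18 + 94/2.8
= 270 + 7.39 + 33.57
= 310.96 mOsm/kg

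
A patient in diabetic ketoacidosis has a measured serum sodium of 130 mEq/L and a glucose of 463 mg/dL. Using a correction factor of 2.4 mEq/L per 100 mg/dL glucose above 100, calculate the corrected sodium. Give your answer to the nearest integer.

Corrected Na = measured Na + 2.4 · (glucose − 100)/100
= 130 + 2.4 · (463 − 100)/100
= 130 + 8.7
= 138.7 mEq/L

139 mEq/L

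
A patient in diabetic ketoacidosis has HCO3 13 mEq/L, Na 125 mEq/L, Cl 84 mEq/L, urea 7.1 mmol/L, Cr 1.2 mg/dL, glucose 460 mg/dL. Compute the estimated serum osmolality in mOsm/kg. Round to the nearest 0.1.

282.7 mOsm/kg

Calculated osmolality = 2·Na + glucose/18 + urea
= 2·125 + 460/18 + 7.1
= 250 + 25.56 + 7.10
= 282.66 mOsm/kg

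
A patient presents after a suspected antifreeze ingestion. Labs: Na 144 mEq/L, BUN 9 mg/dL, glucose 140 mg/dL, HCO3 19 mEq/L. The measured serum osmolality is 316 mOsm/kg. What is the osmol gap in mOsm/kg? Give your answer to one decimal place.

17.0 mOsm/kg

Calculated osmolality = 2·Na + glucose/18 + BUN/2.8
= 2·144 + 140/18 + 9/2.8
= 288 + 7.78 + 3.21
= 298.99 mOsm/kg ≈ 299.0 mOsm/kg
Osmolar gap = measured − calculated = 316 − 299.0 = 17.0 mOsm/kg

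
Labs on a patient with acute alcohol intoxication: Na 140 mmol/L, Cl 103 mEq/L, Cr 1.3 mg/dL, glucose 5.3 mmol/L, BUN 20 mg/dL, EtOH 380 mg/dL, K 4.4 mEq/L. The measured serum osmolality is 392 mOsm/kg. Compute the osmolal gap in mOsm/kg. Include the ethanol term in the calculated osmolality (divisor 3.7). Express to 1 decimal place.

Calculated osmolality = 2·Na + glucose + BUN/2.8 + ethanol/3.7
= 2·140 + 5.3 + 20/2.8 + 380/3.7
= 280 + 5.30 + 7.14 + 102.70
= 395.14 mOsm/kg ≈ 395.1 mOsm/kg
Osmolar gap = measured − calculated = 392 − 395.1 = -3.1 mOsm/kg

-3.1 mOsm/kg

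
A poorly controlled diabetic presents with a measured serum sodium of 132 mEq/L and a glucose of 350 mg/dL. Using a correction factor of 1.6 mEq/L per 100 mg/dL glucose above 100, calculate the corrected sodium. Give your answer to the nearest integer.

Corrected Na = measured Na + 1.6 · (glucose − 100)/100
= 132 + 1.6 · (350 − 100)/100
= 132 + 4
= 136 mEq/L

136 mEq/L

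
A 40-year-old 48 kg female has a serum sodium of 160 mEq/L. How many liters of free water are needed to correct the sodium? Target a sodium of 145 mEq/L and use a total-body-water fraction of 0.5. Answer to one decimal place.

2.5 L

TBW = 0.5 · 48 = 24 L
Free water deficit = TBW · (Na/145 − 1)
= 24 · (160/145 − 1)
= 24 · 0.1034
= 2.48 L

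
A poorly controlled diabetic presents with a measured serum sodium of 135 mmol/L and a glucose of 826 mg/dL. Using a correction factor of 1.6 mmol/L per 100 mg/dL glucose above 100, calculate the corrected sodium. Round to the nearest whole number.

147 mmol/L

Corrected Na = measured Na + 1.6 · (glucose − 100)/100
= 135 + 1.6 · (826 − 100)/100
= 135 + 11.6
= 146.6 mmol/L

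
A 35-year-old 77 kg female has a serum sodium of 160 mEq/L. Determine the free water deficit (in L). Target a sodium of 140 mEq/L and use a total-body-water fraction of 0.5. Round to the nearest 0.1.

TBW = 0.5 · 77 = 38.5 L
Free water deficit = TBW · (Na/140 − 1)
= 38.5 · (160/140 − 1)
= 38.5 · 0.1429
= 5.5 L

5.5 L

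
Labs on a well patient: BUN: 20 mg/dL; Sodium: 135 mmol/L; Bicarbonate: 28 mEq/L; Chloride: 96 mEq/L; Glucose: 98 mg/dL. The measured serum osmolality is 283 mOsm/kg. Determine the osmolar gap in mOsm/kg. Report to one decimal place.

0.4 mOsm/kg

Calculated osmolality = 2·Na + glucose/18 + BUN/2.8
= 2·135 + 98/18 + 20/2.8
= 270 + 5.44 + 7.14
= 282.58 mOsm/kg ≈ 282.6 mOsm/kg
Osmolar gap = measured − calculated = 283 − 282.6 = 0.4 mOsm/kg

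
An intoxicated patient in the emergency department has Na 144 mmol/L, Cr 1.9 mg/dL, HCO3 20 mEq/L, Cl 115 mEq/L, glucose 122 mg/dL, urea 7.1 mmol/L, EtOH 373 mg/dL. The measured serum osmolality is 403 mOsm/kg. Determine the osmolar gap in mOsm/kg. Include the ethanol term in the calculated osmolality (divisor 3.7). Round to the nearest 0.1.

0.3 mOsm/kg

Calculated osmolality = 2·Na + glucose/18 + urea + ethanol/3.7
= 2·144 + 122/18 + 7.1 + 373/3.7
= 288 + 6.78 + 7.10 + 100.81
= 402.69 mOsm/kg ≈ 402.7 mOsm/kg
Osmolar gap = measured − calculated = 403 − 402.7 = 0.3 mOsm/kg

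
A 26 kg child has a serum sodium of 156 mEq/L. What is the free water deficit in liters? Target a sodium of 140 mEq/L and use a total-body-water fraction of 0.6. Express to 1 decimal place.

1.8 L

TBW = 0.6 · 26 = 15.6 L
Free water deficit = TBW · (Na/140 − 1)
= 15.6 · (156/140 − 1)
= 15.6 · 0.1143
= 1.78 L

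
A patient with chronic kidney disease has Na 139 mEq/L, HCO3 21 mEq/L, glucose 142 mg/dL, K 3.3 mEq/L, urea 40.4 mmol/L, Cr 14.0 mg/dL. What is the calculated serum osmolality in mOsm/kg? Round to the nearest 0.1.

326.3 mOsm/kg

Calculated osmolality = 2·Na + glucose/18 + urea
= 2·139 + 142/18 + 40.4
= 278 + 7.89 + 40.40
= 326.29 mOsm/kg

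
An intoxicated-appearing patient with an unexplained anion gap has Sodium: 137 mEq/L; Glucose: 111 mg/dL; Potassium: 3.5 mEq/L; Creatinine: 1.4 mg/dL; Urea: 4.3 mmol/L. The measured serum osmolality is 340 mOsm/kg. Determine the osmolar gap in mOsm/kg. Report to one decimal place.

Calculated osmolality = 2·Na + glucose/18 + urea
= 2·137 + 111/18 + 4.3
= 274 + 6.17 + 4.30
= 284.47 mOsm/kg ≈ 284.5 mOsm/kg
Osmolar gap = measured − calculated = 340 − 284.5 = 55.5 mOsm/kg

55.5 mOsm/kg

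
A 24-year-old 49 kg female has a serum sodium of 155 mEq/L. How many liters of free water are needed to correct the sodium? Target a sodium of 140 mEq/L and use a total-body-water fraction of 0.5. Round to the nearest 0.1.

TBW = 0.5 · 49 = 24.5 L
Free water deficit = TBW · (Na/140 − 1)
= 24.5 · (155/140 − 1)
= 24.5 · 0.1071
= 2.62 L

2.6 L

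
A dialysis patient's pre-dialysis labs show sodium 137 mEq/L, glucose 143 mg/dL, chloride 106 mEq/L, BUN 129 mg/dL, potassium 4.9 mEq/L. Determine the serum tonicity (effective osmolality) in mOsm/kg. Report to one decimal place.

281.9 mOsm/kg

Effective osmolality excludes urea (freely permeant across cell membranes):
2·Na + glucose/18
= 2·137 + 143/18
= 274 + 7.94
= 281.94 mOsm/kg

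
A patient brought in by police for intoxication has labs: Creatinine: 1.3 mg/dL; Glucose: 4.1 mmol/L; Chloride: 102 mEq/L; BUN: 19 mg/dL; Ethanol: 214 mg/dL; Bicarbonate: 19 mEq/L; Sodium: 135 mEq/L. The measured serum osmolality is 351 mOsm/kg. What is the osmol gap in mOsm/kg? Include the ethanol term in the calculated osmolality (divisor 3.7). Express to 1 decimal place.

Calculated osmolality = 2·Na + glucose + BUN/2.8 + ethanol/3.7
= 2·135 + 4.1 + 19/2.8 + 214/3.7
= 270 + 4.10 + 6.79 + 57.84
= 338.73 mOsm/kg ≈ 338.7 mOsm/kg
Osmolar gap = measured − calculated = 351 − 338.7 = 12.3 mOsm/kg

12.3 mOsm/kg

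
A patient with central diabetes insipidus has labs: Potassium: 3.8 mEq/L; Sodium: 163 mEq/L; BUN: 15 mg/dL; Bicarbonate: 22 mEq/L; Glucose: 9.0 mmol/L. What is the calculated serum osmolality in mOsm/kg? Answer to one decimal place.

340.4 mOsm/kg

Calculated osmolality = 2·Na + glucose + BUN/2.8
= 2·163 + 9 + 15/2.8
= 326 + 9 + 5.36
= 340.36 mOsm/kg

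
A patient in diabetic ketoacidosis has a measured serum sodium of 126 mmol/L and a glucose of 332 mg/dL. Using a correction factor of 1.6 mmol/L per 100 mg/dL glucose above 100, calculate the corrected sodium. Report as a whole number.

Corrected Na = measured Na + 1.6 · (glucose − 100)/100
= 126 + 1.6 · (332 − 100)/100
= 126 + 3.7
= 129.7 mmol/L

130 mmol/L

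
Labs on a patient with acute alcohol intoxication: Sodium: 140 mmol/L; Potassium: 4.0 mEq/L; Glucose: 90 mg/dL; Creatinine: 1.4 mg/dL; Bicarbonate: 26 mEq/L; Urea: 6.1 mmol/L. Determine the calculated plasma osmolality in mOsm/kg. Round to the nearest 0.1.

Calculated osmolality = 2·Na + glucose/18 + urea
= 2·140 + 90/18 + 6.1
= 280 + 5 + 6.10
= 291.1 mOsm/kg

291.1 mOsm/kg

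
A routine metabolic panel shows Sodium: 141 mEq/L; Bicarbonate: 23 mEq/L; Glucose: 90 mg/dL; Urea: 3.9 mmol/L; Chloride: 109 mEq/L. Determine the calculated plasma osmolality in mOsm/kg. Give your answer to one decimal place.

Calculated osmolality = 2·Na + glucose/18 + urea
= 2·141 + 90/18 + 3.9
= 282 + 5 + 3.90
= 290.9 mOsm/kg

290.9 mOsm/kg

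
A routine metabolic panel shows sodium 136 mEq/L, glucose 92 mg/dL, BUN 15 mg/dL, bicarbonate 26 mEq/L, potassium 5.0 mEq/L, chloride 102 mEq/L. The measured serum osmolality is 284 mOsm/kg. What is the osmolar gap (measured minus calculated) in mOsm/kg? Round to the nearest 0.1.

Calculated osmolality = 2·Na + glucose/18 + BUN/2.8
= 2·136 + 92/18 + 15/2.8
= 272 + 5.11 + 5.36
= 282.47 mOsm/kg ≈ 282.5 mOsm/kg
Osmolar gap = measured − calculated = 284 − 282.5 = 1.5 mOsm/kg

1.5 mOsm/kg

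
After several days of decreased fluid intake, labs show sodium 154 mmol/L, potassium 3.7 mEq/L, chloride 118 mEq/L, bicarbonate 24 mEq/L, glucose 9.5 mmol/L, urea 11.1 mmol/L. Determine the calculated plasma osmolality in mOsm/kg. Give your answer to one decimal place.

Calculated osmolality = 2·Na + glucose + urea
= 2·154 + 9.5 + 11.1
= 308 + 9.50 + 11.10
= 328.6 mOsm/kg

328.6 mOsm/kg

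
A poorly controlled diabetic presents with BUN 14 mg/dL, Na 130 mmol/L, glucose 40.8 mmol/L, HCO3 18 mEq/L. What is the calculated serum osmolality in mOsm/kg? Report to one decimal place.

Calculated osmolality = 2·Na + glucose + BUN/2.8
= 2·130 + 40.8 + 14/2.8
= 260 + 40.80 + 5
= 305.8 mOsm/kg

305.8 mOsm/kg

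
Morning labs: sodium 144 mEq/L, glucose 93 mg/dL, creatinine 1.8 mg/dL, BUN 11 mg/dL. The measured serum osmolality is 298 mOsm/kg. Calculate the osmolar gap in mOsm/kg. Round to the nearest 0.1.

0.9 mOsm/kg

Calculated osmolality = 2·Na + glucose/18 + BUN/2.8
= 2·144 + 93/18 + 11/2.8
= 288 + 5.17 + 3.93
= 297.1 mOsm/kg ≈ 297.1 mOsm/kg
Osmolar gap = measured − calculated = 298 − 297.1 = 0.9 mOsm/kg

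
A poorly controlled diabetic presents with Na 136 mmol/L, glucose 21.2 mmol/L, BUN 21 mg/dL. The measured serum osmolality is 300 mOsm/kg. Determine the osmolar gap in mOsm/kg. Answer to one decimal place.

-0.7 mOsm/kg

Calculated osmolality = 2·Na + glucose + BUN/2.8
= 2·136 + 21.2 + 21/2.8
= 272 + 21.20 + 7.50
= 300.7 mOsm/kg ≈ 300.7 mOsm/kg
Osmolar gap = measured − calculated = 300 − 300.7 = -0.7 mOsm/kg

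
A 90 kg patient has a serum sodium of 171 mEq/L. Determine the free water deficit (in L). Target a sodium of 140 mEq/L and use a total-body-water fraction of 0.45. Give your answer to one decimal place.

TBW = 0.45 · 90 = 40.5 L
Free water deficit = TBW · (Na/140 − 1)
= 40.5 · (171/140 − 1)
= 40.5 · 0.2214
= 8.97 L

9.0 L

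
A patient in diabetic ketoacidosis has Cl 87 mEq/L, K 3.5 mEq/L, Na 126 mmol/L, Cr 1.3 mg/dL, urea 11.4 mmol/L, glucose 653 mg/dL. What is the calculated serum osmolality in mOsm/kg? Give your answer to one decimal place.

299.7 mOsm/kg

Calculated osmolality = 2·Na + glucose/18 + urea
= 2·126 + 653/18 + 11.4
= 252 + 36.28 + 11.40
= 299.68 mOsm/kg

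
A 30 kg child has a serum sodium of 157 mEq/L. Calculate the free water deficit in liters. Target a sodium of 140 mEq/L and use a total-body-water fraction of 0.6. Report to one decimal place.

2.2 L

TBW = 0.6 · 30 = 18 L
Free water deficit = TBW · (Na/140 − 1)
= 18 · (157/140 − 1)
= 18 · 0.1214
= 2.19 L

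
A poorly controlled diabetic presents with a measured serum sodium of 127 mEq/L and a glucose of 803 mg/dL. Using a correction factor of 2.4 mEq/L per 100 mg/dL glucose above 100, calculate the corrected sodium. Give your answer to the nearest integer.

Corrected Na = measured Na + 2.4 · (glucose − 100)/100
= 127 + 2.4 · (803 − 100)/100
= 127 + 16.9
= 143.9 mEq/L

144 mEq/L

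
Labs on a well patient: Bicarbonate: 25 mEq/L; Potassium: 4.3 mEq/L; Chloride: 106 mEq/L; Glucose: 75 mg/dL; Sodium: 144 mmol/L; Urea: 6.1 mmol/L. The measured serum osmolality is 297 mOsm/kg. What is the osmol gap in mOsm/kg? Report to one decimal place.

-1.3 mOsm/kg

Calculated osmolality = 2·Na + glucose/18 + urea
= 2·144 + 75/18 + 6.1
= 288 + 4.17 + 6.10
= 298.27 mOsm/kg ≈ 298.3 mOsm/kg
Osmolar gap = measured − calculated = 297 − 298.3 = -1.3 mOsm/kg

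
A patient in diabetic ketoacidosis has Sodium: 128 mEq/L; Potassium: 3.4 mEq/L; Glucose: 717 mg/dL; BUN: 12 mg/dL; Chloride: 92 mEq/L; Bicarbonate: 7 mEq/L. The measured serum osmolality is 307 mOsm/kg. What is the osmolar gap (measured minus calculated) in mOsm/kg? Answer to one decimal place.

6.9 mOsm/kg

Calculated osmolality = 2·Na + glucose/18 + BUN/2.8
= 2·128 + 717/18 + 12/2.8
= 256 + 39.83 + 4.29
= 300.12 mOsm/kg ≈ 300.1 mOsm/kg
Osmolar gap = measured − calculated = 307 − 300.1 = 6.9 mOsm/kg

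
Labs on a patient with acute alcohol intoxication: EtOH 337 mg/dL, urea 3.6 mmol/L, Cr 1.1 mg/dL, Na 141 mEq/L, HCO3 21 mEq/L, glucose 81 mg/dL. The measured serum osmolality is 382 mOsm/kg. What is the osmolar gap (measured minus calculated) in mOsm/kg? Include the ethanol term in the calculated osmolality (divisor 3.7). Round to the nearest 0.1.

0.8 mOsm/kg

Calculated osmolality = 2·Na + glucose/18 + urea + ethanol/3.7
= 2·141 + 81/18 + 3.6 + 337/3.7
= 282 + 4.50 + 3.60 + 91.08
= 381.18 mOsm/kg ≈ 381.2 mOsm/kg
Osmolar gap = measured − calculated = 382 − 381.2 = 0.8 mOsm/kg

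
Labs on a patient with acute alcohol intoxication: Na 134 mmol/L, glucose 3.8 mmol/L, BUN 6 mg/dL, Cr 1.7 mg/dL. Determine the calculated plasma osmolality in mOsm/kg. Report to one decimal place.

273.9 mOsm/kg

Calculated osmolality = 2·Na + glucose + BUN/2.8
= 2·134 + 3.8 + 6/2.8
= 268 + 3.80 + 2.14
= 273.94 mOsm/kg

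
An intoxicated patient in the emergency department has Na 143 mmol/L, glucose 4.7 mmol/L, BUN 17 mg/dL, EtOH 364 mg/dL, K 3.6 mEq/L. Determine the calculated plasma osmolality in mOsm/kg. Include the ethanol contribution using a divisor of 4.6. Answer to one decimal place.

375.9 mOsm/kg

Calculated osmolality = 2·Na + glucose + BUN/2.8 + ethanol/4.6
= 2·143 + 4.7 + 17/2.8 + 364/4.6
= 286 + 4.70 + 6.07 + 79.13
= 375.9 mOsm/kg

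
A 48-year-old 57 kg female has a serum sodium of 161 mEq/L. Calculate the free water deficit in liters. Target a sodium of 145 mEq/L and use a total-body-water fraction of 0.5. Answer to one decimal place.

3.1 L

TBW = 0.5 · 57 = 28.5 L
Free water deficit = TBW · (Na/145 − 1)
= 28.5 · (161/145 − 1)
= 28.5 · 0.1103
= 3.14 L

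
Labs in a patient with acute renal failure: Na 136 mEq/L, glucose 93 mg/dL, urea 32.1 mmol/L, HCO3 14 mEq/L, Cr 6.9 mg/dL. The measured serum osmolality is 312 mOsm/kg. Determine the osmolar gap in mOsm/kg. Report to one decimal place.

Calculated osmolality = 2·Na + glucose/18 + urea
= 2·136 + 93/18 + 32.1
= 272 + 5.17 + 32.10
= 309.27 mOsm/kg ≈ 309.3 mOsm/kg
Osmolar gap = measured − calculated = 312 − 309.3 = 2.7 mOsm/kg

2.7 mOsm/kg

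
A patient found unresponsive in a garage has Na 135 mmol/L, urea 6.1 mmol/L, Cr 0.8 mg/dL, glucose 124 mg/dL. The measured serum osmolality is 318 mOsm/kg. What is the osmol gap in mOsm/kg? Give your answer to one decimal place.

Calculated osmolality = 2·Na + glucose/18 + urea
= 2·135 + 124/18 + 6.1
= 270 + 6.89 + 6.10
= 282.99 mOsm/kg ≈ 283.0 mOsm/kg
Osmolar gap = measured − calculated = 318 − 283.0 = 35.0 mOsm/kg

35.0 mOsm/kg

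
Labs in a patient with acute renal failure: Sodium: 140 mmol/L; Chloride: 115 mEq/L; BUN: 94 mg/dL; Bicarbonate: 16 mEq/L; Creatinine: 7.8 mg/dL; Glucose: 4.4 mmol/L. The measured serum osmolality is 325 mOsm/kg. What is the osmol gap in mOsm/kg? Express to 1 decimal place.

Calculated osmolality = 2·Na + glucose + BUN/2.8
= 2·140 + 4.4 + 94/2.8
= 280 + 4.40 + 33.57
= 317.97 mOsm/kg ≈ 318.0 mOsm/kg
Osmolar gap = measured − calculated = 325 − 318.0 = 7.0 mOsm/kg

7.0 mOsm/kg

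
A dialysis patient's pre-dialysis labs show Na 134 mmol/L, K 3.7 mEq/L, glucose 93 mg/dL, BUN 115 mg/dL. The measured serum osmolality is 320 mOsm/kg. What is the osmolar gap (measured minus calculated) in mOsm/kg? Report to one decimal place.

Calculated osmolality = 2·Na + glucose/18 + BUN/2.8
= 2·134 + 93/18 + 115/2.8
= 268 + 5.17 + 41.07
= 314.24 mOsm/kg ≈ 314.2 mOsm/kg
Osmolar gap = measured − calculated = 320 − 314.2 = 5.8 mOsm/kg

5.8 mOsm/kg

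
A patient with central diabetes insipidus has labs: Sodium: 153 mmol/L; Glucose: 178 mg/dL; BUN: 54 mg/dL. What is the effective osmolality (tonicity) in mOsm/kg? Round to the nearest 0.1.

Effective osmolality excludes urea (freely permeant across cell membranes):
2·Na + glucose/18
= 2·153 + 178/18
= 306 + 9.89
= 315.89 mOsm/kg

315.9 mOsm/kg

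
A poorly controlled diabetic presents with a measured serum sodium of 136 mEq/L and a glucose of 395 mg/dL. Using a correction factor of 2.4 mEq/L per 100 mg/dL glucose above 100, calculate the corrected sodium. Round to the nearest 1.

143 mEq/L

Corrected Na = measured Na + 2.4 · (glucose − 100)/100
= 136 + 2.4 · (395 − 100)/100
= 136 + 7.1
= 143.1 mEq/L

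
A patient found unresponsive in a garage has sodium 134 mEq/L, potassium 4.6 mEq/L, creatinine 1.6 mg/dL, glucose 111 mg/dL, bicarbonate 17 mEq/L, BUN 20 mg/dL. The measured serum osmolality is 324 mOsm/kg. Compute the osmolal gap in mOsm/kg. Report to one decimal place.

Calculated osmolality = 2·Na + glucose/18 + BUN/2.8
= 2·134 + 111/18 + 20/2.8
= 268 + 6.17 + 7.14
= 281.31 mOsm/kg ≈ 281.3 mOsm/kg
Osmolar gap = measured − calculated = 324 − 281.3 = 42.7 mOsm/kg

42.7 mOsm/kg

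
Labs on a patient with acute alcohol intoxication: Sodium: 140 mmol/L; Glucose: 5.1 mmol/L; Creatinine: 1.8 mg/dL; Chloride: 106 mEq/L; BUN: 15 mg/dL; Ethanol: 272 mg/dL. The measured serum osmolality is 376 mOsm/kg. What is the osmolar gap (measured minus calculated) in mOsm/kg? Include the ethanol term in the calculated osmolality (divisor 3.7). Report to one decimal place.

Calculated osmolality = 2·Na + glucose + BUN/2.8 + ethanol/3.7
= 2·140 + 5.1 + 15/2.8 + 272/3.7
= 280 + 5.10 + 5.36 + 73.51
= 363.97 mOsm/kg ≈ 364.0 mOsm/kg
Osmolar gap = measured − calculated = 376 − 364.0 = 12.0 mOsm/kg

12.0 mOsm/kg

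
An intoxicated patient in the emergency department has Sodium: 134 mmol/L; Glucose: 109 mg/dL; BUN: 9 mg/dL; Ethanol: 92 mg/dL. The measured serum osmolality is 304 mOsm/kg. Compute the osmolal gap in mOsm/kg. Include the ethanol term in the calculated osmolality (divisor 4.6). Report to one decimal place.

6.7 mOsm/kg

Calculated osmolality = 2·Na + glucose/18 + BUN/2.8 + ethanol/4.6
= 2·134 + 109/18 + 9/2.8 + 92/4.6
= 268 + 6.06 + 3.21 + 20
= 297.27 mOsm/kg ≈ 297.3 mOsm/kg
Osmolar gap = measured − calculated = 304 − 297.3 = 6.7 mOsm/kg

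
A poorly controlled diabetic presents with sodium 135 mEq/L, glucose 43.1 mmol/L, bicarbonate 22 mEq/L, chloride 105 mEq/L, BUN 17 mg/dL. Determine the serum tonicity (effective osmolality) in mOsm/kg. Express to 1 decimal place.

313.1 mOsm/kg

Effective osmolality excludes urea (freely permeant across cell membranes):
2·Na + glucose
= 2·135 + 43.1
= 270 + 43.1
= 313.1 mOsm/kg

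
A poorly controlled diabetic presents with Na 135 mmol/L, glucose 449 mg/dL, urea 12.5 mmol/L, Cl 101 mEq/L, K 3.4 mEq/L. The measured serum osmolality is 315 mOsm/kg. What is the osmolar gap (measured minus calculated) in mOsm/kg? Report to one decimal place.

7.6 mOsm/kg

Calculated osmolality = 2·Na + glucose/18 + urea
= 2·135 + 449/18 + 12.5
= 270 + 24.94 + 12.50
= 307.44 mOsm/kg ≈ 307.4 mOsm/kg
Osmolar gap = measured − calculated = 315 − 307.4 = 7.6 mOsm/kg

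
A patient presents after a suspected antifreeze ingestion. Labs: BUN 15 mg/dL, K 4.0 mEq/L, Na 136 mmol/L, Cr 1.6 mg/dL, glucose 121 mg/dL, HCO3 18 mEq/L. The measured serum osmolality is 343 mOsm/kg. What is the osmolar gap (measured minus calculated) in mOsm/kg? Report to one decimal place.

Calculated osmolality = 2·Na + glucose/18 + BUN/2.8
= 2·136 + 121/18 + 15/2.8
= 272 + 6.72 + 5.36
= 284.08 mOsm/kg ≈ 284.1 mOsm/kg
Osmolar gap = measured − calculated = 343 − 284.1 = 58.9 mOsm/kg

58.9 mOsm/kg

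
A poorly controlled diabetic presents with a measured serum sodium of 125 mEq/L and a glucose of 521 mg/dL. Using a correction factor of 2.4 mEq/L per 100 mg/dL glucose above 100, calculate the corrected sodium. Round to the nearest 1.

135 mEq/L

Corrected Na = measured Na + 2.4 · (glucose − 100)/100
= 125 + 2.4 · (521 − 100)/100
= 125 + 10.1
= 135.1 mEq/L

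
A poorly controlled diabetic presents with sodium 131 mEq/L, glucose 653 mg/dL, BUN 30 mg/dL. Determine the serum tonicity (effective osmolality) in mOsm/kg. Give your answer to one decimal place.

Effective osmolality excludes urea (freely permeant across cell membranes):
2·Na + glucose/18
= 2·131 + 653/18
= 262 + 36.28
= 298.28 mOsm/kg

298.3 mOsm/kg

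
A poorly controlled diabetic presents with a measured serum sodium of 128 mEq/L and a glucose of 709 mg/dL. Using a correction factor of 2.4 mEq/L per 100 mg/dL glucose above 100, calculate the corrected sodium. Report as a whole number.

143 mEq/L

Corrected Na = measured Na + 2.4 · (glucose − 100)/100
= 128 + 2.4 · (709 − 100)/100
= 128 + 14.6
= 142.6 mEq/L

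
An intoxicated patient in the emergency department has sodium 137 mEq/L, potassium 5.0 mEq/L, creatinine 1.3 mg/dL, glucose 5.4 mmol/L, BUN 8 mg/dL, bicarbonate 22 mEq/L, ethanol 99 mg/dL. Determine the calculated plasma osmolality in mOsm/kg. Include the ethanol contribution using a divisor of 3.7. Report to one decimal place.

Calculated osmolality = 2·Na + glucose + BUN/2.8 + ethanol/3.7
= 2·137 + 5.4 + 8/2.8 + 99/3.7
= 274 + 5.40 + 2.86 + 26.76
= 309.02 mOsm/kg

309.0 mOsm/kg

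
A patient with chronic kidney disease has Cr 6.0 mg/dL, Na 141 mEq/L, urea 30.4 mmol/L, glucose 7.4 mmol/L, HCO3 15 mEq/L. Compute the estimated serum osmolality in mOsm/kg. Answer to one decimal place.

319.8 mOsm/kg

Calculated osmolality = 2·Na + glucose + urea
= 2·141 + 7.4 + 30.4
= 282 + 7.40 + 30.40
= 319.8 mOsm/kg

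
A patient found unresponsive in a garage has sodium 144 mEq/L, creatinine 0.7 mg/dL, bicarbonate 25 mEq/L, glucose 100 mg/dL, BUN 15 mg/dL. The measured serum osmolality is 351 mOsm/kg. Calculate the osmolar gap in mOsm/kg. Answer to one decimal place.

52.1 mOsm/kg

Calculated osmolality = 2·Na + glucose/18 + BUN/2.8
= 2·144 + 100/18 + 15/2.8
= 288 + 5.56 + 5.36
= 298.92 mOsm/kg ≈ 298.9 mOsm/kg
Osmolar gap = measured − calculated = 351 − 298.9 = 52.1 mOsm/kg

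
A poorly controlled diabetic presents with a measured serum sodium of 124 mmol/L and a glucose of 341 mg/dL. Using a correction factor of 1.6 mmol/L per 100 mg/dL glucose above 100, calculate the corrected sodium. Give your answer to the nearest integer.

128 mmol/L

Corrected Na = measured Na + 1.6 · (glucose − 100)/100
= 124 + 1.6 · (341 − 100)/100
= 124 + 3.9
= 127.9 mmol/L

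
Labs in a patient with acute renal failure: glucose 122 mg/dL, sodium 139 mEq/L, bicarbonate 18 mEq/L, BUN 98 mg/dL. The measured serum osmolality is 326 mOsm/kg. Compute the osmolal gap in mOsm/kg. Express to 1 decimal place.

6.2 mOsm/kg

Calculated osmolality = 2·Na + glucose/18 + BUN/2.8
= 2·139 + 122/18 + 98/2.8
= 278 + 6.78 + 35
= 319.78 mOsm/kg ≈ 319.8 mOsm/kg
Osmolar gap = measured − calculated = 326 − 319.8 = 6.2 mOsm/kg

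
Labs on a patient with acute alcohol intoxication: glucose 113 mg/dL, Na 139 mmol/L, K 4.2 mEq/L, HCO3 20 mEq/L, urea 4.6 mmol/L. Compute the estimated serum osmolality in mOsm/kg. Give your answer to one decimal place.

288.9 mOsm/kg

Calculated osmolality = 2·Na + glucose/18 + urea
= 2·139 + 113/18 + 4.6
= 278 + 6.28 + 4.60
= 288.88 mOsm/kg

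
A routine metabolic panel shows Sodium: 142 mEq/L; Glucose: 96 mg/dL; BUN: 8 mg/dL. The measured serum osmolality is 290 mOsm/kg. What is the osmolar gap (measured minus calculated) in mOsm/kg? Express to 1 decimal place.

-2.2 mOsm/kg

Calculated osmolality = 2·Na + glucose/18 + BUN/2.8
= 2·142 + 96/18 + 8/2.8
= 284 + 5.33 + 2.86
= 292.19 mOsm/kg ≈ 292.2 mOsm/kg
Osmolar gap = measured − calculated = 290 − 292.2 = -2.2 mOsm/kg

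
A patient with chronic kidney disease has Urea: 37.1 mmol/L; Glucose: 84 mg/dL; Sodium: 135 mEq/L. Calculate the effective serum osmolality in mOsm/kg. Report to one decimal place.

274.7 mOsm/kg

Effective osmolality excludes urea (freely permeant across cell membranes):
2·Na + glucose/18
= 2·135 + 84/18
= 270 + 4.67
= 274.67 mOsm/kg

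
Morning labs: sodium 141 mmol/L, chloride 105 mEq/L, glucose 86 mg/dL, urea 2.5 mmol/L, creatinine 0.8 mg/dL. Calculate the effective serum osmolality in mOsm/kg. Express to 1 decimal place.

Effective osmolality excludes urea (freely permeant across cell membranes):
2·Na + glucose/18
= 2·141 + 86/18
= 282 + 4.78
= 286.78 mOsm/kg

286.8 mOsm/kg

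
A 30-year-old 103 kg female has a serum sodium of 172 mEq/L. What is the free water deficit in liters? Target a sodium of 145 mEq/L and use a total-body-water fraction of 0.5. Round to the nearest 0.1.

TBW = 0.5 · 103 = 51.5 L
Free water deficit = TBW · (Na/145 − 1)
= 51.5 · (172/145 − 1)
= 51.5 · 0.1862
= 9.59 L

9.6 L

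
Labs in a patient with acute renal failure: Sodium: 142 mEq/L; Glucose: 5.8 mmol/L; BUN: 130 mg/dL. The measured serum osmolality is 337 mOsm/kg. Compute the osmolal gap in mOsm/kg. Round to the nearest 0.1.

Calculated osmolality = 2·Na + glucose + BUN/2.8
= 2·142 + 5.8 + 130/2.8
= 284 + 5.80 + 46.43
= 336.23 mOsm/kg ≈ 336.2 mOsm/kg
Osmolar gap = measured − calculated = 337 − 336.2 = 0.8 mOsm/kg

0.8 mOsm/kg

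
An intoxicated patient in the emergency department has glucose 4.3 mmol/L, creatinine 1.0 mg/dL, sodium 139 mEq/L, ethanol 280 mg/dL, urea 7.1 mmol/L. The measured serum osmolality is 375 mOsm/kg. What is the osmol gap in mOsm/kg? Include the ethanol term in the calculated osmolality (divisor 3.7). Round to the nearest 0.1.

9.9 mOsm/kg

Calculated osmolality = 2·Na + glucose + urea + ethanol/3.7
= 2·139 + 4.3 + 7.1 + 280/3.7
= 278 + 4.30 + 7.10 + 75.68
= 365.08 mOsm/kg ≈ 365.1 mOsm/kg
Osmolar gap = measured − calculated = 375 − 365.1 = 9.9 mOsm/kg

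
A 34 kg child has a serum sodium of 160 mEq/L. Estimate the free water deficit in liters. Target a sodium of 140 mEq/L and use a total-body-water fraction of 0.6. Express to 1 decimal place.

TBW = 0.6 · 34 = 20.4 L
Free water deficit = TBW · (Na/140 − 1)
= 20.4 · (160/140 − 1)
= 20.4 · 0.1429
= 2.92 L

2.9 L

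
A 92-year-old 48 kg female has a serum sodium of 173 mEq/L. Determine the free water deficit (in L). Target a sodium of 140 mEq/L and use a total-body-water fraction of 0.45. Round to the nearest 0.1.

TBW = 0.45 · 48 = 21.6 L
Free water deficit = TBW · (Na/140 − 1)
= 21.6 · (173/140 − 1)
= 21.6 · 0.2357
= 5.09 L

5.1 L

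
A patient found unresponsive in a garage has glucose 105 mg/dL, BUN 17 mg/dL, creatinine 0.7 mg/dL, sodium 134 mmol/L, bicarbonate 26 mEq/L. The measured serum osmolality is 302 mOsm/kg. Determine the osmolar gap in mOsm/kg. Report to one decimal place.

22.1 mOsm/kg

Calculated osmolality = 2·Na + glucose/18 + BUN/2.8
= 2·134 + 105/18 + 17/2.8
= 268 + 5.83 + 6.07
= 279.9 mOsm/kg ≈ 279.9 mOsm/kg
Osmolar gap = measured − calculated = 302 − 279.9 = 22.1 mOsm/kg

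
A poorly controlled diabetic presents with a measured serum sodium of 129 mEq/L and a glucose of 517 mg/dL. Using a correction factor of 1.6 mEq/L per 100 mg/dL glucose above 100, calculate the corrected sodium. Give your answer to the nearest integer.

136 mEq/L

Corrected Na = measured Na + 1.6 · (glucose − 100)/100
= 129 + 1.6 · (517 − 100)/100
= 129 + 6.7
= 135.7 mEq/L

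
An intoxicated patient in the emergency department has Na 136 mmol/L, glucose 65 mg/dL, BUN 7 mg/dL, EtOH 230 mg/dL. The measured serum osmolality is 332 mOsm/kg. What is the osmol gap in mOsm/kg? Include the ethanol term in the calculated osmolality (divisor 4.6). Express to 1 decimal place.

Calculated osmolality = 2·Na + glucose/18 + BUN/2.8 + ethanol/4.6
= 2·136 + 65/18 + 7/2.8 + 230/4.6
= 272 + 3.61 + 2.50 + 50
= 328.11 mOsm/kg ≈ 328.1 mOsm/kg
Osmolar gap = measured − calculated = 332 − 328.1 = 3.9 mOsm/kg

3.9 mOsm/kg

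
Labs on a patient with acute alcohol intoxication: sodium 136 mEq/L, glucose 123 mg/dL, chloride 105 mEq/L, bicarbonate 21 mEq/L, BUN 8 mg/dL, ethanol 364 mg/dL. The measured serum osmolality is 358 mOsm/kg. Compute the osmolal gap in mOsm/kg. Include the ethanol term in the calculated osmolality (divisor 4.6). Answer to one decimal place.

-2.8 mOsm/kg

Calculated osmolality = 2·Na + glucose/18 + BUN/2.8 + ethanol/4.6
= 2·136 + 123/18 + 8/2.8 + 364/4.6
= 272 + 6.83 + 2.86 + 79.13
= 360.82 mOsm/kg ≈ 360.8 mOsm/kg
Osmolar gap = measured − calculated = 358 − 360.8 = -2.8 mOsm/kg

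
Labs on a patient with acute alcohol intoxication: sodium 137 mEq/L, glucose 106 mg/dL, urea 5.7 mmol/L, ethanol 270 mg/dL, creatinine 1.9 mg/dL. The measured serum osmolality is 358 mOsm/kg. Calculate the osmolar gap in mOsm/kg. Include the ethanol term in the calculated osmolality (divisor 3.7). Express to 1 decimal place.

Calculated osmolality = 2·Na + glucose/18 + urea + ethanol/3.7
= 2·137 + 106/18 + 5.7 + 270/3.7
= 274 + 5.89 + 5.70 + 72.97
= 358.56 mOsm/kg ≈ 358.6 mOsm/kg
Osmolar gap = measured − calculated = 358 − 358.6 = -0.6 mOsm/kg

-0.6 mOsm/kg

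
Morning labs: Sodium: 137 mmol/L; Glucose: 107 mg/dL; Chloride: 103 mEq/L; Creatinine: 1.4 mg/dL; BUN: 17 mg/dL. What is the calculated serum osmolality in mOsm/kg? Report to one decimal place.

Calculated osmolality = 2·Na + glucose/18 + BUN/2.8
= 2·137 + 107/18 + 17/2.8
= 274 + 5.94 + 6.07
= 286.01 mOsm/kg

286.0 mOsm/kg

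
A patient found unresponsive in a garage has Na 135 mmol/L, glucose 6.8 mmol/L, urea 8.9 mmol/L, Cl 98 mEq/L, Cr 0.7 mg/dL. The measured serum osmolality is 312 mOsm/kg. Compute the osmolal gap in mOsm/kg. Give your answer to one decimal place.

26.3 mOsm/kg

Calculated osmolality = 2·Na + glucose + urea
= 2·135 + 6.8 + 8.9
= 270 + 6.80 + 8.90
= 285.7 mOsm/kg ≈ 285.7 mOsm/kg
Osmolar gap = measured − calculated = 312 − 285.7 = 26.3 mOsm/kg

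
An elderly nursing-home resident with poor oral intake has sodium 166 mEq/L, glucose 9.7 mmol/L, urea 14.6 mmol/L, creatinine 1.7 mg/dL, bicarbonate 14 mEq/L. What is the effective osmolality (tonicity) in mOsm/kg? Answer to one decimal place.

341.7 mOsm/kg

Effective osmolality excludes urea (freely permeant across cell membranes):
2·Na + glucose
= 2·166 + 9.7
= 332 + 9.7
= 341.7 mOsm/kg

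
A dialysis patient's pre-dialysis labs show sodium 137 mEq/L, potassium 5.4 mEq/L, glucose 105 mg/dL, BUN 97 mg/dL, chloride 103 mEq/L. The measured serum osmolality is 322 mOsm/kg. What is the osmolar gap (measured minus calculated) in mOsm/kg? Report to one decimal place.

7.5 mOsm/kg

Calculated osmolality = 2·Na + glucose/18 + BUN/2.8
= 2·137 + 105/18 + 97/2.8
= 274 + 5.83 + 34.64
= 314.47 mOsm/kg ≈ 314.5 mOsm/kg
Osmolar gap = measured − calculated = 322 − 314.5 = 7.5 mOsm/kg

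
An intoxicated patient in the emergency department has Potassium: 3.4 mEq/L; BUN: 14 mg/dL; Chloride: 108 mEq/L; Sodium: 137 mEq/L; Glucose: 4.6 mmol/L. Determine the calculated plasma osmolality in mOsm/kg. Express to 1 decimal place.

283.6 mOsm/kg

Calculated osmolality = 2·Na + glucose + BUN/2.8
= 2·137 + 4.6 + 14/2.8
= 274 + 4.60 + 5
= 283.6 mOsm/kg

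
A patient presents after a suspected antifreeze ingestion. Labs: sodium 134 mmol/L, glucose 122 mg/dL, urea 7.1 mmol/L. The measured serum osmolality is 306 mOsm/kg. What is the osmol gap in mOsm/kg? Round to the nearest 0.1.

Calculated osmolality = 2·Na + glucose/18 + urea
= 2·134 + 122/18 + 7.1
= 268 + 6.78 + 7.10
= 281.88 mOsm/kg ≈ 281.9 mOsm/kg
Osmolar gap = measured − calculated = 306 − 281.9 = 24.1 mOsm/kg

24.1 mOsm/kg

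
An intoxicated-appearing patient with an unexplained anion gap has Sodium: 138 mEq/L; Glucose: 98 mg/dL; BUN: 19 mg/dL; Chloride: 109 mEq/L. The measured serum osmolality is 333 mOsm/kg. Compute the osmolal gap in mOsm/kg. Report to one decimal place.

Calculated osmolality = 2·Na + glucose/18 + BUN/2.8
= 2·138 + 98/18 + 19/2.8
= 276 + 5.44 + 6.79
= 288.23 mOsm/kg ≈ 288.2 mOsm/kg
Osmolar gap = measured − calculated = 333 − 288.2 = 44.8 mOsm/kg

44.8 mOsm/kg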